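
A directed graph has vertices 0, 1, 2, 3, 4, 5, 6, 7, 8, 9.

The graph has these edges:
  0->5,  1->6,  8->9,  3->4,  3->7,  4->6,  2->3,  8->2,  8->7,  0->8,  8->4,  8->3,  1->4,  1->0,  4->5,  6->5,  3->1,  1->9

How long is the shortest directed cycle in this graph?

For each vertex v, BFS finds the shortest path from v back to v.
The shortest such closed walk is 8 → 3 → 1 → 0 → 8, length 4.

4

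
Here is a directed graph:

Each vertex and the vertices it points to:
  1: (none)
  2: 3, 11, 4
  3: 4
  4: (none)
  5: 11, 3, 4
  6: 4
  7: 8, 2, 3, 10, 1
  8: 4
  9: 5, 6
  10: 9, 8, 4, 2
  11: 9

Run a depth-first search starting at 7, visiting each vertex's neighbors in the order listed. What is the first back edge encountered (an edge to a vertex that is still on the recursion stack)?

DFS from 7 (visiting each vertex's neighbors in the order listed); mark gray on enter, black on exit:
7 gray
  8 gray
    4 gray
    4 black
  8 black
  2 gray
    3 gray
      3→4: 4 black — skip
    3 black
    11 gray
      9 gray
        5 gray
          5→11: 11 is gray → back edge
First back edge: 5 → 11.

5→11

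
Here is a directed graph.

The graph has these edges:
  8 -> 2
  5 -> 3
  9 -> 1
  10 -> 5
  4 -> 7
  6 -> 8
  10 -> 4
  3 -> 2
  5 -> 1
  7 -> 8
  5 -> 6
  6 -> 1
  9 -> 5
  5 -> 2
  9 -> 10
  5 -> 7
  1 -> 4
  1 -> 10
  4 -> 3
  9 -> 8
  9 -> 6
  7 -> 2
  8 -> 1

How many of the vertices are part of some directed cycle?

A vertex is on a directed cycle iff it belongs to a strongly connected component of size ≥ 2 (or has a self-loop).
The vertices on cycles are {1, 4, 5, 6, 7, 8, 10} — 7 in total.

7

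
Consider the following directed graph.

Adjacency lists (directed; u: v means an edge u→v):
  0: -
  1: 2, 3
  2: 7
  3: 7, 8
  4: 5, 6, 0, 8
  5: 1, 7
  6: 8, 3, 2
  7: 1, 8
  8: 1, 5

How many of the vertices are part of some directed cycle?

6

A vertex is on a directed cycle iff it belongs to a strongly connected component of size ≥ 2 (or has a self-loop).
The vertices on cycles are {1, 2, 3, 5, 7, 8} — 6 in total.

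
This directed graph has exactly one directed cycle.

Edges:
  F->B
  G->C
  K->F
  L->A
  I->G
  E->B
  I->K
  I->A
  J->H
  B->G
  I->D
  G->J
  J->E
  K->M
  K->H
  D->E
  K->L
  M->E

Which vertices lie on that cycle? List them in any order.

DFS with gray/black marking from G:
G gray
  C gray
  C black
  J gray
    E gray
      B gray
        B→G: G is gray → back edge
Back edge closes the cycle G → J → E → B → G; its vertices are {B, E, G, J}.

B, E, G, J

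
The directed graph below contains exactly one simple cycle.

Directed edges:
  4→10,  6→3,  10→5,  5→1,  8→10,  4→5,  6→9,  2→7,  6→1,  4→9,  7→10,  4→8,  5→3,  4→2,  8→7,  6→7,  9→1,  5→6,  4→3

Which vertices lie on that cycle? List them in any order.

5, 6, 7, 10

DFS with gray/black marking from 5:
5 gray
  6 gray
    1 gray
    1 black
    7 gray
      10 gray
        10→5: 5 is gray → back edge
Back edge closes the cycle 5 → 6 → 7 → 10 → 5; its vertices are {5, 6, 7, 10}.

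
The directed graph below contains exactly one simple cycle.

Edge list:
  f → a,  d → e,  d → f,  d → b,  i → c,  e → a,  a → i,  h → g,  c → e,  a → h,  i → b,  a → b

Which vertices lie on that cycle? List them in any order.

a, c, e, i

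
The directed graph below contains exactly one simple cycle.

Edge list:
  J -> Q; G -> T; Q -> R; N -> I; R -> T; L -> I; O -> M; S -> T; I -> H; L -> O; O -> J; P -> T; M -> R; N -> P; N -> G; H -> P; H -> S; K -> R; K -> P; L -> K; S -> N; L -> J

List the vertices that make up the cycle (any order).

H, I, N, S

DFS with gray/black marking from I:
I gray
  H gray
    P gray
      T gray
      T black
    P black
    S gray
      N gray
        N→P: P black — skip
        G gray
          G→T: T black — skip
        G black
        N→I: I is gray → back edge
Back edge closes the cycle I → H → S → N → I; its vertices are {H, I, N, S}.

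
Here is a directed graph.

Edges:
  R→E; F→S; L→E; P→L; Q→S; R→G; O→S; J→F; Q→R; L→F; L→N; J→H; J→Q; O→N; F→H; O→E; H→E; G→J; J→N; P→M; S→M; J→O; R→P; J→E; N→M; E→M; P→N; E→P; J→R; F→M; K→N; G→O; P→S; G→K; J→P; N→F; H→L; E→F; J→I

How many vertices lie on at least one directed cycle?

A vertex is on a directed cycle iff it belongs to a strongly connected component of size ≥ 2 (or has a self-loop).
The vertices on cycles are {E, F, G, H, J, L, N, P, Q, R} — 10 in total.

10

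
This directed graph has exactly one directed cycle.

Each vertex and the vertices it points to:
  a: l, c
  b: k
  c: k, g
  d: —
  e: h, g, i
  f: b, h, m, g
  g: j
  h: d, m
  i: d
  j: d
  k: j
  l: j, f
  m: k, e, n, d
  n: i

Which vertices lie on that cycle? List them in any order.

DFS with gray/black marking from m:
m gray
  k gray
    j gray
      d gray
      d black
    j black
  k black
  e gray
    h gray
      h→d: d black — skip
      h→m: m is gray → back edge
Back edge closes the cycle m → e → h → m; its vertices are {e, h, m}.

e, h, m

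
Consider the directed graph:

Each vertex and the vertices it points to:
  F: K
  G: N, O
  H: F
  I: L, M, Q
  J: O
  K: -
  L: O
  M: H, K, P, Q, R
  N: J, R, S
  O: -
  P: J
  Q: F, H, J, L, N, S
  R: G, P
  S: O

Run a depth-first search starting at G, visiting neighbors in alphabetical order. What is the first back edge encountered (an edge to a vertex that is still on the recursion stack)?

DFS from G (visiting neighbors in alphabetical order); mark gray on enter, black on exit:
G gray
  N gray
    J gray
      O gray
      O black
    J black
    R gray
      R→G: G is gray → back edge
First back edge: R → G.

R->G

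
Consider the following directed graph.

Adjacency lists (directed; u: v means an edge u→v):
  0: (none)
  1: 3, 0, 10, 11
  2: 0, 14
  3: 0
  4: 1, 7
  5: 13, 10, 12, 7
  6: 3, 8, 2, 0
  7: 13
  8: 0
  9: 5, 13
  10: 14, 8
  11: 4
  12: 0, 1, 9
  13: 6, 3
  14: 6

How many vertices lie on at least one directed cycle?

A vertex is on a directed cycle iff it belongs to a strongly connected component of size ≥ 2 (or has a self-loop).
The vertices on cycles are {1, 2, 4, 5, 6, 9, 11, 12, 14} — 9 in total.

9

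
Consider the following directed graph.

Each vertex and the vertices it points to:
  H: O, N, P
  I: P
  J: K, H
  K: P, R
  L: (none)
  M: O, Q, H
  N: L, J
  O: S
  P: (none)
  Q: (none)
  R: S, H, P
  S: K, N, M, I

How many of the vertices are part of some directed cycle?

A vertex is on a directed cycle iff it belongs to a strongly connected component of size ≥ 2 (or has a self-loop).
The vertices on cycles are {H, J, K, M, N, O, R, S} — 8 in total.

8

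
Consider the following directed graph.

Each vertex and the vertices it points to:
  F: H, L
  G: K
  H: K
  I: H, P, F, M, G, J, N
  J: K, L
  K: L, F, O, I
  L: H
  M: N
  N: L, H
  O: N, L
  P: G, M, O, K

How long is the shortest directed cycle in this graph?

For each vertex v, BFS finds the shortest path from v back to v.
The shortest such closed walk is K → I → G → K, length 3.

3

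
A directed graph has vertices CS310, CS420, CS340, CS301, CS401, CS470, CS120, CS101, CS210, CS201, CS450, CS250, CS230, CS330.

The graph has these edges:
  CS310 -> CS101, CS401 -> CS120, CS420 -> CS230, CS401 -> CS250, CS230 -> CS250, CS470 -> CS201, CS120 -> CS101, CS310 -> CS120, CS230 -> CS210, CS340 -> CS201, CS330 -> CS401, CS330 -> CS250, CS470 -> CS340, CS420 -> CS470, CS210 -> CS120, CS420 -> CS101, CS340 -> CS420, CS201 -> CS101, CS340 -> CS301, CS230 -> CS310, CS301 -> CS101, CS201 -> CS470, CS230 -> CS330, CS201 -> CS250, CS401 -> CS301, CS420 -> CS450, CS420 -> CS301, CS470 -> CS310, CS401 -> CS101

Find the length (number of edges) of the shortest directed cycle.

2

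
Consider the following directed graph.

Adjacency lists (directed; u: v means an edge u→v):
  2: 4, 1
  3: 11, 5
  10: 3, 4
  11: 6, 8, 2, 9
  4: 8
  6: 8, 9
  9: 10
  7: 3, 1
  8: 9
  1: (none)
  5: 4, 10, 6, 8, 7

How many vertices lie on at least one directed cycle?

A vertex is on a directed cycle iff it belongs to a strongly connected component of size ≥ 2 (or has a self-loop).
The vertices on cycles are {2, 3, 4, 5, 6, 7, 8, 9, 10, 11} — 10 in total.

10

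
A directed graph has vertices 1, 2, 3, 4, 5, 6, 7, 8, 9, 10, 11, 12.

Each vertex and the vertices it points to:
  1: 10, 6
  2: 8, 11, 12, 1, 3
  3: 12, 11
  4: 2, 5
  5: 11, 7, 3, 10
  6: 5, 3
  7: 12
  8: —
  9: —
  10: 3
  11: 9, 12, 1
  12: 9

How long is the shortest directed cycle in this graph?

4

For each vertex v, BFS finds the shortest path from v back to v.
The shortest such closed walk is 11 → 1 → 6 → 5 → 11, length 4.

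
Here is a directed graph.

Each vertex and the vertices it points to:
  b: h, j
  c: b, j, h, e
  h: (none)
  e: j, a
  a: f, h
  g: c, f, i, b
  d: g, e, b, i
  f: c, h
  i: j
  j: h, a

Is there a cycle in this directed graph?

Yes

DFS with white/gray/black marking, starting from a:
a gray
  f gray
    c gray
      b gray
        h gray
        h black
        j gray
          j→h: h black — skip
          j→a: a is gray → back edge
Back edge found, so a cycle exists: a → f → c → b → j → a.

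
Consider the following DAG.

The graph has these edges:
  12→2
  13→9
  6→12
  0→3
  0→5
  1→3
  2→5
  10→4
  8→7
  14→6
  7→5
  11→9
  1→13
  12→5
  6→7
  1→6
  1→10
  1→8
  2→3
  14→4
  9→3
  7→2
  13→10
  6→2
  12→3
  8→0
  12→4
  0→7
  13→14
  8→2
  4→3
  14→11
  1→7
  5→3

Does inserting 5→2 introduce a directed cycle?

Adding 5→2 creates a cycle iff 2 can already reach 5.
Path from 2: 2 → 5.
So 2 → … → 5 → 2 is a cycle.

Yes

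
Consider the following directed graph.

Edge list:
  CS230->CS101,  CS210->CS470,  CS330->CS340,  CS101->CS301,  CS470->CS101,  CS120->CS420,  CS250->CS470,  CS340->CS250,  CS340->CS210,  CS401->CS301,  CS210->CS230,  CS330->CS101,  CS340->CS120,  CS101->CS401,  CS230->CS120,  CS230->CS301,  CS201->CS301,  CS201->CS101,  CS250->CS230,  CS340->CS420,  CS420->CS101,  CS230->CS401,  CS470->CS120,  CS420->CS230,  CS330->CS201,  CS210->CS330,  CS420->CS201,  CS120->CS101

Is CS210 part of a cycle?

Yes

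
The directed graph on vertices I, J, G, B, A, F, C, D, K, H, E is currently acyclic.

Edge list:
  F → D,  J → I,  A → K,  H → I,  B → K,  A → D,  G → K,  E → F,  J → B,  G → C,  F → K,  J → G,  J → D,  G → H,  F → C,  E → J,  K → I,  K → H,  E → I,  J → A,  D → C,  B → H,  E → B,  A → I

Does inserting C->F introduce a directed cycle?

Adding C→F creates a cycle iff F can already reach C.
Path from F: F → C.
So F → … → C → F is a cycle.

Yes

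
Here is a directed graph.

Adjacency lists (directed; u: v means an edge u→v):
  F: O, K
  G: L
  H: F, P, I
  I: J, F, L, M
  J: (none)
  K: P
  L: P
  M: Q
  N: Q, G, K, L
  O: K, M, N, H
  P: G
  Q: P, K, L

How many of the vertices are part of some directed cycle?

A vertex is on a directed cycle iff it belongs to a strongly connected component of size ≥ 2 (or has a self-loop).
The vertices on cycles are {F, G, H, I, L, O, P} — 7 in total.

7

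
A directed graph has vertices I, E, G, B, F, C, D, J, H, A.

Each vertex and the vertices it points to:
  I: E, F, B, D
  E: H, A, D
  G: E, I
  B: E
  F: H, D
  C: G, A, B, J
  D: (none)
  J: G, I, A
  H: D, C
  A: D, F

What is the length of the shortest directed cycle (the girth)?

4

For each vertex v, BFS finds the shortest path from v back to v.
The shortest such closed walk is C → G → E → H → C, length 4.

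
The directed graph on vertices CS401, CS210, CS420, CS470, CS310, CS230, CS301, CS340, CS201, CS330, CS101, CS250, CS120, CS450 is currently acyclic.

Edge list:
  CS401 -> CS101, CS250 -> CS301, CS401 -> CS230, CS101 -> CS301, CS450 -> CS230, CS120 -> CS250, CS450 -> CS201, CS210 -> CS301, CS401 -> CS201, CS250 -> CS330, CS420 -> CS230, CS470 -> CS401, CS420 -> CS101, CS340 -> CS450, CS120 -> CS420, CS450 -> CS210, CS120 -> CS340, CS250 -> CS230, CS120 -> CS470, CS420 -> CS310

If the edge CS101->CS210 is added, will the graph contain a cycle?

Adding CS101→CS210 creates a cycle iff CS210 can already reach CS101.
Explore from CS210: no path reaches CS101. The graph stays acyclic.

No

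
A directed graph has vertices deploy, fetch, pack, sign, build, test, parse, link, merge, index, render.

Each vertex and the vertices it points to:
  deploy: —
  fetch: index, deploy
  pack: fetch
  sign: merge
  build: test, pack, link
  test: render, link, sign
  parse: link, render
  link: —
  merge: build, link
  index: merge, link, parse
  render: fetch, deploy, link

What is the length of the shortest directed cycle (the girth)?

For each vertex v, BFS finds the shortest path from v back to v.
The shortest such closed walk is build → test → sign → merge → build, length 4.

4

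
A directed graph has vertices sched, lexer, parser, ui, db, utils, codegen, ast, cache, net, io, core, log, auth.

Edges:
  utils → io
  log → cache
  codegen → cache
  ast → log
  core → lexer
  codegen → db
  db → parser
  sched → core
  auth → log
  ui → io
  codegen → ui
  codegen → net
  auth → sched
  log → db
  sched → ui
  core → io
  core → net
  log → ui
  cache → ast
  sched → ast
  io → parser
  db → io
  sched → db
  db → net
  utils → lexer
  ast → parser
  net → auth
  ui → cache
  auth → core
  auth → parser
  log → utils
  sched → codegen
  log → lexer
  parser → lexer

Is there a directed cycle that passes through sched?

sched is on a cycle iff sched can reach itself via ≥1 edge.
sched → db → net → auth → sched — yes.

Yes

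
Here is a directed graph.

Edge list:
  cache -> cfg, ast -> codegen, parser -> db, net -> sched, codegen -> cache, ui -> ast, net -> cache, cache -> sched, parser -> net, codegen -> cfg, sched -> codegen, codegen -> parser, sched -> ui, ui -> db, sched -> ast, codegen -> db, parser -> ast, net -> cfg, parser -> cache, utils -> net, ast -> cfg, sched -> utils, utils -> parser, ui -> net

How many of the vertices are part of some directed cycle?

8

A vertex is on a directed cycle iff it belongs to a strongly connected component of size ≥ 2 (or has a self-loop).
The vertices on cycles are {ui, ast, net, cache, sched, utils, parser, codegen} — 8 in total.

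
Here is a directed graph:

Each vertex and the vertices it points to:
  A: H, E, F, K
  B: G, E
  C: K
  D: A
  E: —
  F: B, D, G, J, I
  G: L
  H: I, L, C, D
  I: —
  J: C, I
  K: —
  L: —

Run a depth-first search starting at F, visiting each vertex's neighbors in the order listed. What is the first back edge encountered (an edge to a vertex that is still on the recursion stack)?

DFS from F (visiting each vertex's neighbors in the order listed); mark gray on enter, black on exit:
F gray
  B gray
    G gray
      L gray
      L black
    G black
    E gray
    E black
  B black
  D gray
    A gray
      H gray
        I gray
        I black
        H→L: L black — skip
        C gray
          K gray
          K black
        C black
        H→D: D is gray → back edge
First back edge: H → D.

H->D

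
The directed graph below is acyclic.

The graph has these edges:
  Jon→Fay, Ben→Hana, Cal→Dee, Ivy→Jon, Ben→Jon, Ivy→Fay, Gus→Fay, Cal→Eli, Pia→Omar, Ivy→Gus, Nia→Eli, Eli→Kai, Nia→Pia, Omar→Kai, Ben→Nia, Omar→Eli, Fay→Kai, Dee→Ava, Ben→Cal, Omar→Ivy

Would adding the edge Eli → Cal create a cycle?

Yes

Adding Eli→Cal creates a cycle iff Cal can already reach Eli.
Path from Cal: Cal → Eli.
So Cal → … → Eli → Cal is a cycle.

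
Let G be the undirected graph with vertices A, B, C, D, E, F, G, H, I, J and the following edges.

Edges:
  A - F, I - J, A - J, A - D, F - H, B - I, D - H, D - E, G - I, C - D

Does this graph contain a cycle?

Yes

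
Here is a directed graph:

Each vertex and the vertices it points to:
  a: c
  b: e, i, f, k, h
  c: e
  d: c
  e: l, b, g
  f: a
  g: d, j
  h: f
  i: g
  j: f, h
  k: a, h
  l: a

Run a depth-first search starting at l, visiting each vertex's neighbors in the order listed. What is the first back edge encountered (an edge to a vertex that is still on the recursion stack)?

e→l

DFS from l (visiting each vertex's neighbors in the order listed); mark gray on enter, black on exit:
l gray
  a gray
    c gray
      e gray
        e→l: l is gray → back edge
First back edge: e → l.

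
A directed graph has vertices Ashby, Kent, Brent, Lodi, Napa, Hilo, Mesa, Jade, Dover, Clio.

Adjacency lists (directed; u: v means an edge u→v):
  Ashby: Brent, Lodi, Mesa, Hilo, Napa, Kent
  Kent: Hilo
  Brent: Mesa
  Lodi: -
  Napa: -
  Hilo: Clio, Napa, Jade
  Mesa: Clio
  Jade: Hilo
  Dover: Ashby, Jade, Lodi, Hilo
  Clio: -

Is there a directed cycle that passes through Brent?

No

Brent lies on a cycle iff there is a path from Brent back to itself.
Exploring from Brent, it never reaches itself; equivalently, its strongly connected component is a singleton.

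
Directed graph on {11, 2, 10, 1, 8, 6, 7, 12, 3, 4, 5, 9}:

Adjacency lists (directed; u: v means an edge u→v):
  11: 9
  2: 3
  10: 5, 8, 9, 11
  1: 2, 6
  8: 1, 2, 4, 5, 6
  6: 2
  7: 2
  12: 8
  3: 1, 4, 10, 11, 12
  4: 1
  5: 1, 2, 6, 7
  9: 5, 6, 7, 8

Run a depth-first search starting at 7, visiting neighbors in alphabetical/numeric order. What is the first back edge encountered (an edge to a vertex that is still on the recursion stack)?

1→2

DFS from 7 (visiting neighbors in alphabetical/numeric order); mark gray on enter, black on exit:
7 gray
  2 gray
    3 gray
      1 gray
        1→2: 2 is gray → back edge
First back edge: 1 → 2.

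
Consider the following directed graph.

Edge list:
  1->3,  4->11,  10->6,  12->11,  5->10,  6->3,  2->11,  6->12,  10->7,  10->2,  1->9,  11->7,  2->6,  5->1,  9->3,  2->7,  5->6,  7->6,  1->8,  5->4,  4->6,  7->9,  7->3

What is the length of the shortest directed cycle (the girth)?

4

For each vertex v, BFS finds the shortest path from v back to v.
The shortest such closed walk is 7 → 6 → 12 → 11 → 7, length 4.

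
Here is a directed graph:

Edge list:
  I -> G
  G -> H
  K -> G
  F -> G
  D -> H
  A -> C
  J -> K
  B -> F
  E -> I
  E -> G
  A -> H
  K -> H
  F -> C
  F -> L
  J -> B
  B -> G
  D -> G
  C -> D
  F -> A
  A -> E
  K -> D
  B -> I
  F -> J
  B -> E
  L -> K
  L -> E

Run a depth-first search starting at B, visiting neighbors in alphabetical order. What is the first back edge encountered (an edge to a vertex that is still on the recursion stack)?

J→B

DFS from B (visiting neighbors in alphabetical order); mark gray on enter, black on exit:
B gray
  E gray
    G gray
      H gray
      H black
    G black
    I gray
      I→G: G black — skip
    I black
  E black
  F gray
    A gray
      C gray
        D gray
          D→G: G black — skip
          D→H: H black — skip
        D black
      C black
      A→E: E black — skip
      A→H: H black — skip
    A black
    F→C: C black — skip
    F→G: G black — skip
    J gray
      J→B: B is gray → back edge
First back edge: J → B.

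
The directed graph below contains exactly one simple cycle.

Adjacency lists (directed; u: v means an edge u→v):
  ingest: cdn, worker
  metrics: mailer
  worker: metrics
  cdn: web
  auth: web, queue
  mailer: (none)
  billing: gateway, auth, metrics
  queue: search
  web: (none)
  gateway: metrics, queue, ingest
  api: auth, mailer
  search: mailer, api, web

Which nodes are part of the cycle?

api, auth, queue, search

DFS with gray/black marking from queue:
queue gray
  search gray
    mailer gray
    mailer black
    api gray
      auth gray
        web gray
        web black
        auth→queue: queue is gray → back edge
Back edge closes the cycle queue → search → api → auth → queue; its vertices are {api, auth, queue, search}.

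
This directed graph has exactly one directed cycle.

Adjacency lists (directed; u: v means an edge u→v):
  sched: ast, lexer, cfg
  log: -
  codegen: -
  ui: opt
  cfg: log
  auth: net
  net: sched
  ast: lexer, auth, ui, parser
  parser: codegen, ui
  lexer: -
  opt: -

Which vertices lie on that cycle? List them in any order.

DFS with gray/black marking from sched:
sched gray
  ast gray
    lexer gray
    lexer black
    auth gray
      net gray
        net→sched: sched is gray → back edge
Back edge closes the cycle sched → ast → auth → net → sched; its vertices are {ast, net, auth, sched}.

ast, net, auth, sched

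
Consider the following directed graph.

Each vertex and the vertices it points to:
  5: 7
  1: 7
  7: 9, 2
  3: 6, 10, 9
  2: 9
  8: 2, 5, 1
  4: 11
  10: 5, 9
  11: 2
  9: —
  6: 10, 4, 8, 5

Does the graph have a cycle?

No

DFS with white/gray/black marking, starting from 9:
9 gray
9 black
5 gray
  7 gray
    7→9: 9 black — skip
    2 gray
      2→9: 9 black — skip
    2 black
  7 black
5 black
1 gray
  1→7: 7 black — skip
1 black
3 gray
  6 gray
    10 gray
      10→5: 5 black — skip
      10→9: 9 black — skip
    10 black
    4 gray
      11 gray
        11→2: 2 black — skip
      11 black
    4 black
    8 gray
      8→2: 2 black — skip
      8→5: 5 black — skip
      8→1: 1 black — skip
    8 black
    6→5: 5 black — skip
  6 black
  3→10: 10 black — skip
  3→9: 9 black — skip
3 black
Every edge goes to a white or black vertex — no back edge, so the graph is acyclic.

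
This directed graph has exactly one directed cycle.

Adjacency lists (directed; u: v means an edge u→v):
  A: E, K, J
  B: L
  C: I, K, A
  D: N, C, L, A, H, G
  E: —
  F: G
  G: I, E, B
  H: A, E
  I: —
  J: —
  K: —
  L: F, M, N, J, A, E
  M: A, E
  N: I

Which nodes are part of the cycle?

B, F, G, L

DFS with gray/black marking from L:
L gray
  F gray
    G gray
      I gray
      I black
      E gray
      E black
      B gray
        B→L: L is gray → back edge
Back edge closes the cycle L → F → G → B → L; its vertices are {B, F, G, L}.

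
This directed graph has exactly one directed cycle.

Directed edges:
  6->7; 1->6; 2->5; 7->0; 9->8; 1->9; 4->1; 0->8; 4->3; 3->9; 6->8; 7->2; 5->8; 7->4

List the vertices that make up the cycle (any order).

1, 4, 6, 7

DFS with gray/black marking from 7:
7 gray
  2 gray
    5 gray
      8 gray
      8 black
    5 black
  2 black
  4 gray
    3 gray
      9 gray
        9→8: 8 black — skip
      9 black
    3 black
    1 gray
      1→9: 9 black — skip
      6 gray
        6→8: 8 black — skip
        6→7: 7 is gray → back edge
Back edge closes the cycle 7 → 4 → 1 → 6 → 7; its vertices are {1, 4, 6, 7}.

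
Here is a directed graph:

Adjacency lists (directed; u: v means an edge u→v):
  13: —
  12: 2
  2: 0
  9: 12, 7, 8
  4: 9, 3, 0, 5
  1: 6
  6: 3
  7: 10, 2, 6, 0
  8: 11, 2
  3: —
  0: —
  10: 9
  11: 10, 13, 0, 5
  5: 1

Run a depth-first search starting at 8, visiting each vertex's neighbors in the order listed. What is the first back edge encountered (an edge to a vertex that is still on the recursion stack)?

7->10

DFS from 8 (visiting each vertex's neighbors in the order listed); mark gray on enter, black on exit:
8 gray
  11 gray
    10 gray
      9 gray
        12 gray
          2 gray
            0 gray
            0 black
          2 black
        12 black
        7 gray
          7→10: 10 is gray → back edge
First back edge: 7 → 10.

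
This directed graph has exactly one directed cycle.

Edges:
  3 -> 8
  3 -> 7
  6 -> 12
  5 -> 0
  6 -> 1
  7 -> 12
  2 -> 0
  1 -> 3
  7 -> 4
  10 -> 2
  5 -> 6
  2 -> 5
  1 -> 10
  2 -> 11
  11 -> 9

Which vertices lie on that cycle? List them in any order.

1, 2, 5, 6, 10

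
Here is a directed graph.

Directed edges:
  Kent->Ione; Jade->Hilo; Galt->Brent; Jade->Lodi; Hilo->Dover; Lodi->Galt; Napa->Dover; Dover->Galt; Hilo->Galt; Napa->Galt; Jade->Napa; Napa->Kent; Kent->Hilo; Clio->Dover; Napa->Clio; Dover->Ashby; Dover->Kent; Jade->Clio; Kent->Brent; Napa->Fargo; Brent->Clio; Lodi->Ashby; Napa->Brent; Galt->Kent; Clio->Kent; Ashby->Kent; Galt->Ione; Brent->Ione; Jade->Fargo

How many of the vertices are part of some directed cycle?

7

A vertex is on a directed cycle iff it belongs to a strongly connected component of size ≥ 2 (or has a self-loop).
The vertices on cycles are {Clio, Galt, Hilo, Kent, Ashby, Brent, Dover} — 7 in total.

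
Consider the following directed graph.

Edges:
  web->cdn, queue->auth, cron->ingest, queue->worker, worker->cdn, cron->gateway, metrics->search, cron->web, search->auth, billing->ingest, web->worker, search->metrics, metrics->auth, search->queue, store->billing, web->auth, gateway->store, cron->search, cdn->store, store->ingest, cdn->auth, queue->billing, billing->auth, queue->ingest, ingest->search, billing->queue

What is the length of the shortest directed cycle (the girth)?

For each vertex v, BFS finds the shortest path from v back to v.
The shortest such closed walk is search → metrics → search, length 2.

2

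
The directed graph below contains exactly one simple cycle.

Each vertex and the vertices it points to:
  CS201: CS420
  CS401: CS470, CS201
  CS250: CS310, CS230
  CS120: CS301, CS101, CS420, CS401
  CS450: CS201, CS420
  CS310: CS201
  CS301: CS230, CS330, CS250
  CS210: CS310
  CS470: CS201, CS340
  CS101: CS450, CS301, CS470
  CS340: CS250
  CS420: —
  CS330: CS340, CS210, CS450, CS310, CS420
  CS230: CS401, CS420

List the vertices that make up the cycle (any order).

DFS with gray/black marking from CS401:
CS401 gray
  CS470 gray
    CS201 gray
      CS420 gray
      CS420 black
    CS201 black
    CS340 gray
      CS250 gray
        CS310 gray
          CS310→CS201: CS201 black — skip
        CS310 black
        CS230 gray
          CS230→CS401: CS401 is gray → back edge
Back edge closes the cycle CS401 → CS470 → CS340 → CS250 → CS230 → CS401; its vertices are {CS230, CS250, CS340, CS401, CS470}.

CS230, CS250, CS340, CS401, CS470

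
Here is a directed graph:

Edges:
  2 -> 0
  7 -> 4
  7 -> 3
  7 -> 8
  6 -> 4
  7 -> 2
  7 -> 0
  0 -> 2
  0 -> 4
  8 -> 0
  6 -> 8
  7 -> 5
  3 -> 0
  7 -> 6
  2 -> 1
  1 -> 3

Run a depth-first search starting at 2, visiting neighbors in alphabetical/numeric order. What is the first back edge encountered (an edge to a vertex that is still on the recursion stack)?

0->2

DFS from 2 (visiting neighbors in alphabetical/numeric order); mark gray on enter, black on exit:
2 gray
  0 gray
    0→2: 2 is gray → back edge
First back edge: 0 → 2.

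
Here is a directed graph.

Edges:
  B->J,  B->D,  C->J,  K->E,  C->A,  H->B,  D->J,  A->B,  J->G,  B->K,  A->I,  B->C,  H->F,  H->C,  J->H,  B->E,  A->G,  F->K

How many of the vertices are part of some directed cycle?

6

A vertex is on a directed cycle iff it belongs to a strongly connected component of size ≥ 2 (or has a self-loop).
The vertices on cycles are {A, B, C, D, H, J} — 6 in total.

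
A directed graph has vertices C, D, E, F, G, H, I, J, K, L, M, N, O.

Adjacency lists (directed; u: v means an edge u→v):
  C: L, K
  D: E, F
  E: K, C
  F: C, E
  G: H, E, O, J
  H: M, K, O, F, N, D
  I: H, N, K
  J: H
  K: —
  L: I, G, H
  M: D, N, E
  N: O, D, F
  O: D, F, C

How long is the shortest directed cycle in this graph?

For each vertex v, BFS finds the shortest path from v back to v.
The shortest such closed walk is L → G → O → C → L, length 4.

4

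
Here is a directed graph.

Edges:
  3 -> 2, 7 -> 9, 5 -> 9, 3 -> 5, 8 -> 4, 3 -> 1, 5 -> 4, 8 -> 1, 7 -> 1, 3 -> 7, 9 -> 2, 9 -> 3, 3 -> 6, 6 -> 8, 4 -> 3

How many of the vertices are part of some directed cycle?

7

A vertex is on a directed cycle iff it belongs to a strongly connected component of size ≥ 2 (or has a self-loop).
The vertices on cycles are {3, 4, 5, 6, 7, 8, 9} — 7 in total.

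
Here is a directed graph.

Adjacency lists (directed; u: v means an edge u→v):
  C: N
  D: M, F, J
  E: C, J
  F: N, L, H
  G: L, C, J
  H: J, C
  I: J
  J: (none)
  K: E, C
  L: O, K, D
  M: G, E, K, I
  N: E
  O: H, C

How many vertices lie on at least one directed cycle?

A vertex is on a directed cycle iff it belongs to a strongly connected component of size ≥ 2 (or has a self-loop).
The vertices on cycles are {C, D, E, F, G, L, M, N} — 8 in total.

8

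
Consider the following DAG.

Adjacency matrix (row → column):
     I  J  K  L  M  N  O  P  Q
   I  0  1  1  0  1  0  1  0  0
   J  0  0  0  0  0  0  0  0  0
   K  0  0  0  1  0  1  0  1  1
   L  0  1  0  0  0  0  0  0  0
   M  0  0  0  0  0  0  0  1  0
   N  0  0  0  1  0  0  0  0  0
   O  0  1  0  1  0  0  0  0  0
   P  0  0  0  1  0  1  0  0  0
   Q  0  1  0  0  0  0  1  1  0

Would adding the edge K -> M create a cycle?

No

Adding K→M creates a cycle iff M can already reach K.
Explore from M: no path reaches K. The graph stays acyclic.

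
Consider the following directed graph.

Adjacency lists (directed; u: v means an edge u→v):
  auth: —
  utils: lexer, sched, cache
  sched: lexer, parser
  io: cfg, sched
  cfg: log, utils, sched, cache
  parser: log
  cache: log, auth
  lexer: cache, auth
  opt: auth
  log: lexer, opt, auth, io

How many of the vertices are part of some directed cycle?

8

A vertex is on a directed cycle iff it belongs to a strongly connected component of size ≥ 2 (or has a self-loop).
The vertices on cycles are {io, cfg, log, cache, lexer, sched, utils, parser} — 8 in total.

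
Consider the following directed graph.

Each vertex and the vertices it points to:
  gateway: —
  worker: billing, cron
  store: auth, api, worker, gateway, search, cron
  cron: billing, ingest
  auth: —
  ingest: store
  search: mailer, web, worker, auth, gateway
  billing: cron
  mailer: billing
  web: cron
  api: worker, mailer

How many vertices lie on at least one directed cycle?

9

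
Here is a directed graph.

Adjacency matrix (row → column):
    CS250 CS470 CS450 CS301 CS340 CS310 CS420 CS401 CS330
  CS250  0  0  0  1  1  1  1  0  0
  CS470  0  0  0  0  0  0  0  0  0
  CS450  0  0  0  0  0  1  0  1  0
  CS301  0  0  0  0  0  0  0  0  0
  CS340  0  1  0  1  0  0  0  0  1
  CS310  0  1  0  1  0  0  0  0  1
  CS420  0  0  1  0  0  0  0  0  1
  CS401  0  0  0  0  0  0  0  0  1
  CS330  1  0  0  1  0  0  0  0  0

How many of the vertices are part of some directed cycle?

A vertex is on a directed cycle iff it belongs to a strongly connected component of size ≥ 2 (or has a self-loop).
The vertices on cycles are {CS250, CS310, CS330, CS340, CS401, CS420, CS450} — 7 in total.

7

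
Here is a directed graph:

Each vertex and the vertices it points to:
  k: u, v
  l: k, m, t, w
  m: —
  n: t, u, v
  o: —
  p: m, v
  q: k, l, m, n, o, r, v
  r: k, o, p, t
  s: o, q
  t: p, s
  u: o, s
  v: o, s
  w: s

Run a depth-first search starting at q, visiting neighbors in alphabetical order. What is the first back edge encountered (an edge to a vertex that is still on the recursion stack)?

s->q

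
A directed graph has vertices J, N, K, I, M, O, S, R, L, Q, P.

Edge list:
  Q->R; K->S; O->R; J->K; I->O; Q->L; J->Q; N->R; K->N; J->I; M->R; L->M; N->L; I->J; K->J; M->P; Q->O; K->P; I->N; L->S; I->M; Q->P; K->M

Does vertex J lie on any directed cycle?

J is on a cycle iff J can reach itself via ≥1 edge.
J → K → J — yes.

Yes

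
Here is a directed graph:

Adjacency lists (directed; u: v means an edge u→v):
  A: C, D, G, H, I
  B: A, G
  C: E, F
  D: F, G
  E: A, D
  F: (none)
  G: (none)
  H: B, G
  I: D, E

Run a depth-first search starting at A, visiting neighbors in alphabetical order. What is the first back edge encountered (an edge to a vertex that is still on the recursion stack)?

E→A

DFS from A (visiting neighbors in alphabetical order); mark gray on enter, black on exit:
A gray
  C gray
    E gray
      E→A: A is gray → back edge
First back edge: E → A.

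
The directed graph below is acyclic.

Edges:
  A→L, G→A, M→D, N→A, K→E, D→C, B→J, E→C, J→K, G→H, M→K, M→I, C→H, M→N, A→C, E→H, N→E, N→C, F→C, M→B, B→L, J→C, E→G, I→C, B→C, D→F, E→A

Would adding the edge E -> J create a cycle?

Yes

Adding E→J creates a cycle iff J can already reach E.
Path from J: J → K → E.
So J → … → E → J is a cycle.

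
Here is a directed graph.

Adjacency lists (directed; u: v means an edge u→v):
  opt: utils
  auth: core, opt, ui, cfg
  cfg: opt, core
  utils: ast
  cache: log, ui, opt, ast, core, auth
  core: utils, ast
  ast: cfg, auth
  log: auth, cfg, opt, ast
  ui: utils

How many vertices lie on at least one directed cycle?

7

A vertex is on a directed cycle iff it belongs to a strongly connected component of size ≥ 2 (or has a self-loop).
The vertices on cycles are {ui, ast, cfg, opt, auth, core, utils} — 7 in total.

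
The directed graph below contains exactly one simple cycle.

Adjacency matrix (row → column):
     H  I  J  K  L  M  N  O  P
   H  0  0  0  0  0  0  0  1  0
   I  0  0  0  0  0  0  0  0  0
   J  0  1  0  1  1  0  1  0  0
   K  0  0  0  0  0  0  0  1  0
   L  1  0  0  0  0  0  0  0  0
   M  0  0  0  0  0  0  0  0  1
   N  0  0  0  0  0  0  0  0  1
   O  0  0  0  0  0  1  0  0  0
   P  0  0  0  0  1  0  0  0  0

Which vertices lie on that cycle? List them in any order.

H, L, M, O, P

DFS with gray/black marking from P:
P gray
  L gray
    H gray
      O gray
        M gray
          M→P: P is gray → back edge
Back edge closes the cycle P → L → H → O → M → P; its vertices are {H, L, M, O, P}.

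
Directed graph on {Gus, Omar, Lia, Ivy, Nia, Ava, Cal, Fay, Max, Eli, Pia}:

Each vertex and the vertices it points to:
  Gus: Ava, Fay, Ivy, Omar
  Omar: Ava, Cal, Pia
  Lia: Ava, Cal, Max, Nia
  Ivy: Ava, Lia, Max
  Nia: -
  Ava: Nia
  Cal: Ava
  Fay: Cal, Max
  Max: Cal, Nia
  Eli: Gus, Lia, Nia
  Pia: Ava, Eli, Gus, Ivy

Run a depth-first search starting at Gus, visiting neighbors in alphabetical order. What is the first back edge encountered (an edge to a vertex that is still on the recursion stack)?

Eli→Gus

DFS from Gus (visiting neighbors in alphabetical order); mark gray on enter, black on exit:
Gus gray
  Ava gray
    Nia gray
    Nia black
  Ava black
  Fay gray
    Cal gray
      Cal→Ava: Ava black — skip
    Cal black
    Max gray
      Max→Cal: Cal black — skip
      Max→Nia: Nia black — skip
    Max black
  Fay black
  Ivy gray
    Ivy→Ava: Ava black — skip
    Lia gray
      Lia→Ava: Ava black — skip
      Lia→Cal: Cal black — skip
      Lia→Max: Max black — skip
      Lia→Nia: Nia black — skip
    Lia black
    Ivy→Max: Max black — skip
  Ivy black
  Omar gray
    Omar→Ava: Ava black — skip
    Omar→Cal: Cal black — skip
    Pia gray
      Pia→Ava: Ava black — skip
      Eli gray
        Eli→Gus: Gus is gray → back edge
First back edge: Eli → Gus.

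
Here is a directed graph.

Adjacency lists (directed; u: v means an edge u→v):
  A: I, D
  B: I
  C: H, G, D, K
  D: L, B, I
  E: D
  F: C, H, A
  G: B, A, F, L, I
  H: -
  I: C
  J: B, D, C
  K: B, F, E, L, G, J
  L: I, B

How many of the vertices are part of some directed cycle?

11

A vertex is on a directed cycle iff it belongs to a strongly connected component of size ≥ 2 (or has a self-loop).
The vertices on cycles are {A, B, C, D, E, F, G, I, J, K, L} — 11 in total.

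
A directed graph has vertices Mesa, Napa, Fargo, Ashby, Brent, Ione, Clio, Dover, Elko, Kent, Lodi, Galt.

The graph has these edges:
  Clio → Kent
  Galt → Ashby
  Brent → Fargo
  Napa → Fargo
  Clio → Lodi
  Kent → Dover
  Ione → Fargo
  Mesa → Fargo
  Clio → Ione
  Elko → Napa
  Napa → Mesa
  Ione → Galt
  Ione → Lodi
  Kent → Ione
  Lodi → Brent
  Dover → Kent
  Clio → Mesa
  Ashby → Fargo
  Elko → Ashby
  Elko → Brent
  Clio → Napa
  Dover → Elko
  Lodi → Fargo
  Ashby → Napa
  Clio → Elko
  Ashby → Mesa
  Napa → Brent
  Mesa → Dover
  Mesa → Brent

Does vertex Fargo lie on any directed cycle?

No

Fargo lies on a cycle iff there is a path from Fargo back to itself.
Exploring from Fargo, it never reaches itself; equivalently, its strongly connected component is a singleton.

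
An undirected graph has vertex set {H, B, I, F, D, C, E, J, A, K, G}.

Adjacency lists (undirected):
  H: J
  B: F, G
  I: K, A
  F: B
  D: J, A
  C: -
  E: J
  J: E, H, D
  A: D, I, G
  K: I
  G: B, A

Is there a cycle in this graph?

DFS, tracking each vertex's parent; an edge to a visited non-parent vertex closes a cycle.
Start from E:
visit E (parent –)
  visit J (parent E)
    J–E: parent, skip
    visit H (parent J)
      H–J: parent, skip
    visit D (parent J)
      D–J: parent, skip
      visit A (parent D)
        A–D: parent, skip
        visit I (parent A)
          visit K (parent I)
            K–I: parent, skip
          I–A: parent, skip
        visit G (parent A)
          visit B (parent G)
            visit F (parent B)
              F–B: parent, skip
            B–G: parent, skip
          G–A: parent, skip
visit C (parent –)
No non-parent visited neighbor found — the graph is a forest.

No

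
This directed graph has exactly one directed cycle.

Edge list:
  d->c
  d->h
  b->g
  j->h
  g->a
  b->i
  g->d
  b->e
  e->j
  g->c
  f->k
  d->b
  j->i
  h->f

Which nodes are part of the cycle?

b, d, g

DFS with gray/black marking from g:
g gray
  a gray
  a black
  c gray
  c black
  d gray
    b gray
      i gray
      i black
      b→g: g is gray → back edge
Back edge closes the cycle g → d → b → g; its vertices are {b, d, g}.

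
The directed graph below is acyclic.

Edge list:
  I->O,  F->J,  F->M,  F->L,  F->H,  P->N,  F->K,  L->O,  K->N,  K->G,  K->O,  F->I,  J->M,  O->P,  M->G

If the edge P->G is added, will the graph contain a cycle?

No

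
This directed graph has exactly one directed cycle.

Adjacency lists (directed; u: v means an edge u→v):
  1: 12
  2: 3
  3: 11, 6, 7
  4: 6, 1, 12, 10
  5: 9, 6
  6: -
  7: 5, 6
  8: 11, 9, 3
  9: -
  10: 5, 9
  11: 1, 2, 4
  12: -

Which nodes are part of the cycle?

2, 3, 11

DFS with gray/black marking from 11:
11 gray
  1 gray
    12 gray
    12 black
  1 black
  2 gray
    3 gray
      3→11: 11 is gray → back edge
Back edge closes the cycle 11 → 2 → 3 → 11; its vertices are {2, 3, 11}.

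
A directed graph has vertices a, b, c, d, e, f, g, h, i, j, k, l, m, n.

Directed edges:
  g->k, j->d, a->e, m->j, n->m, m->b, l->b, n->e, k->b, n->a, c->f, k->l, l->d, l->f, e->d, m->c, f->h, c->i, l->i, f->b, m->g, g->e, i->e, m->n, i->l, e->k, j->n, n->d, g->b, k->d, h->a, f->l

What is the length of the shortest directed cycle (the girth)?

2

For each vertex v, BFS finds the shortest path from v back to v.
The shortest such closed walk is m → n → m, length 2.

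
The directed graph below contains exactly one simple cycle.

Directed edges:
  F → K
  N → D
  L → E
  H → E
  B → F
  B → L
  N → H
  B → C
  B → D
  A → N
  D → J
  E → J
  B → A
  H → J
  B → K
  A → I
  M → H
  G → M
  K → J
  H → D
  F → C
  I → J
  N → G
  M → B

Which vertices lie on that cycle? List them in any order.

DFS with gray/black marking from G:
G gray
  M gray
    H gray
      J gray
      J black
      E gray
        E→J: J black — skip
      E black
      D gray
        D→J: J black — skip
      D black
    H black
    B gray
      K gray
        K→J: J black — skip
      K black
      C gray
      C black
      B→D: D black — skip
      F gray
        F→C: C black — skip
        F→K: K black — skip
      F black
      A gray
        I gray
          I→J: J black — skip
        I black
        N gray
          N→G: G is gray → back edge
Back edge closes the cycle G → M → B → A → N → G; its vertices are {A, B, G, M, N}.

A, B, G, M, N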